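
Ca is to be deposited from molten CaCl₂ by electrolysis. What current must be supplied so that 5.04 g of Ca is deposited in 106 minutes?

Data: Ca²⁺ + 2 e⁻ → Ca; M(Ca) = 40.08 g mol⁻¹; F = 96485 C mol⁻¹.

3.82 A

n(Ca) = 5.04 / 40.08 = 0.1257 mol.
n(e⁻) = 2 × 0.1257 = 0.2515 mol.
Q = n(e⁻)·F = 0.2515 × 96485 = 24270 C.
I = Q/t = 24270 / 6360.0 s = 3.82 A.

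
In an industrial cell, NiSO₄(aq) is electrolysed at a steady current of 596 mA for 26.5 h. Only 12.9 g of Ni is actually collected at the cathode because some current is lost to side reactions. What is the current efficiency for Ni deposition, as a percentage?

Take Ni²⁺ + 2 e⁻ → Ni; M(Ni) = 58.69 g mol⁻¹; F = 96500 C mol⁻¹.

74.6 %

Q = I·t = 0.5960 × 95400 = 56860 C; n(e⁻) = 56860/96500 = 0.5892 mol.
Theoretical n(Ni) = n(e⁻)/2 = 0.2946 mol, i.e. m_theo = 0.2946 × 58.69 = 17.29 g.
Efficiency = m_actual / m_theo = 12.9 / 17.29 = 74.6 %.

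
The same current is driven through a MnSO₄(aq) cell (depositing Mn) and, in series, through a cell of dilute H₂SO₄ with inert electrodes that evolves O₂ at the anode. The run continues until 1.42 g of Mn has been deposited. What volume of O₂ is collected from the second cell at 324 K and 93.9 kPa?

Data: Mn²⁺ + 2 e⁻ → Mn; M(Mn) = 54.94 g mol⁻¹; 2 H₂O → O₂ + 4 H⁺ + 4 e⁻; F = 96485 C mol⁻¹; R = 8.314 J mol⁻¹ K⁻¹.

0.371 L

n(Mn) = 1.42 / 54.94 = 0.02585 mol, so n(e⁻) = 2 × 0.02585 = 0.05169 mol.
The cells are in series, so the same 0.05169 mol of electrons passes through the second cell.
2 H₂O → O₂ + 4 H⁺ + 4 e⁻ — 4 mol e⁻ per mol O₂, so n(O₂) = 0.05169/4 = 0.01292 mol.
V = nRT/P = (0.01292 × 8.314 × 324) / (93.9 × 10³) = 3.71 × 10⁻⁴ m³ = 0.371 L.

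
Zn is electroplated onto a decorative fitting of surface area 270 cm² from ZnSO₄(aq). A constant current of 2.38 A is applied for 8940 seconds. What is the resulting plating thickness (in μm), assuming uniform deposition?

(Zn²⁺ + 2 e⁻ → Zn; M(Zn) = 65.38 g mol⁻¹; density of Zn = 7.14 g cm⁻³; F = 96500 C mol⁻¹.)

37.4 μm

Q = I·t = 2.380 × 8940.0 = 21280 C; n(e⁻) = 0.2205 mol.
n(Zn) = n(e⁻)/2 = 0.1102 mol, so m = 0.1102 × 65.38 = 7.208 g.
Volume = m/ρ = 7.208 / 7.14 = 1.009 cm³.
Thickness = V/A = 1.009 / 270 = 0.00374 cm = 37.4 μm.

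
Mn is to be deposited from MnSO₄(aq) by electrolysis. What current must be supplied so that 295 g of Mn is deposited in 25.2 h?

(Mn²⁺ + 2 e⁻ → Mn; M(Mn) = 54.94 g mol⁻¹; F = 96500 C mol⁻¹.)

n(Mn) = 295 / 54.94 = 5.369 mol.
n(e⁻) = 2 × 5.369 = 10.74 mol.
Q = n(e⁻)·F = 10.74 × 96500 = 1036000 C.
I = Q/t = 1036000 / 90720 s = 11.4 A.

11.4 A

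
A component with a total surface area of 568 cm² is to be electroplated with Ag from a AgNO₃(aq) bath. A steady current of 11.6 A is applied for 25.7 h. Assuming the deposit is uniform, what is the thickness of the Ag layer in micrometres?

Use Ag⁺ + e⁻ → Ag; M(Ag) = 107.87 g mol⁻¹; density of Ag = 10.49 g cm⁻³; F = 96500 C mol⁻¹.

Q = I·t = 11.60 × 92520 = 1073000 C; n(e⁻) = 11.12 mol.
n(Ag) = n(e⁻)/1 = 11.12 mol, so m = 11.12 × 107.87 = 1200 g.
Volume = m/ρ = 1200 / 10.49 = 114.4 cm³.
Thickness = V/A = 114.4 / 568 = 0.201 cm = 2010 μm.

2010 μm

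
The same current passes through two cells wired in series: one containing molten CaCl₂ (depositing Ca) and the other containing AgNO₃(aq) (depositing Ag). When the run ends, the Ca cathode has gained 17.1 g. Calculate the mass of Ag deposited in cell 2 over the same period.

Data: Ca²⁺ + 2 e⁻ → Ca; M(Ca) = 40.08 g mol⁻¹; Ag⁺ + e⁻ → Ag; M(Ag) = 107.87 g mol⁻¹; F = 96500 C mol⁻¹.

n(Ca) = 17.1 / 40.08 = 0.4266 mol.
Since Ca²⁺ + 2 e⁻ → Ca, n(e⁻) passed = 2 × 0.4266 = 0.8533 mol.
Cells in series carry the same charge, so the same 0.8533 mol of electrons passes through cell 2.
Ag⁺ + e⁻ → Ag, so n(Ag) = 0.8533 / 1 = 0.8533 mol.
m(Ag) = 0.8533 × 107.87 = 92.0 g.

92.0 g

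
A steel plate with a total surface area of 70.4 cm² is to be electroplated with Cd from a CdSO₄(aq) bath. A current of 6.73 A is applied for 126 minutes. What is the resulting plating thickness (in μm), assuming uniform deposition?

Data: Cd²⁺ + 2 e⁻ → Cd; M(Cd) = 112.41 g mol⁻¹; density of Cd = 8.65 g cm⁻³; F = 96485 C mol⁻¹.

487 μm

Q = I·t = 6.730 × 7560.0 = 50880 C; n(e⁻) = 0.5273 mol.
n(Cd) = n(e⁻)/2 = 0.2637 mol, so m = 0.2637 × 112.41 = 29.64 g.
Volume = m/ρ = 29.64 / 8.65 = 3.426 cm³.
Thickness = V/A = 3.426 / 70.4 = 0.0487 cm = 487 μm.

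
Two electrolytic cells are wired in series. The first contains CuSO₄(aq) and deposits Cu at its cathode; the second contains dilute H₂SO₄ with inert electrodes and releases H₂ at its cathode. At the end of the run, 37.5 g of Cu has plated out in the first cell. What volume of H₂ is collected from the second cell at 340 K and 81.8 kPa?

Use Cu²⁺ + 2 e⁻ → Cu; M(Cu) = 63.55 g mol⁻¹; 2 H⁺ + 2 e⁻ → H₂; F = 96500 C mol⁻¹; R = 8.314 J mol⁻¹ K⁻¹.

n(Cu) = 37.5 / 63.55 = 0.5901 mol, so n(e⁻) = 2 × 0.5901 = 1.180 mol.
The cells are in series, so the same 1.180 mol of electrons passes through the second cell.
2 H⁺ + 2 e⁻ → H₂ — 2 mol e⁻ per mol H₂, so n(H₂) = 1.180/2 = 0.5901 mol.
V = nRT/P = (0.5901 × 8.314 × 340) / (81.8 × 10³) = 0.0204 m³ = 20.4 L.

20.4 L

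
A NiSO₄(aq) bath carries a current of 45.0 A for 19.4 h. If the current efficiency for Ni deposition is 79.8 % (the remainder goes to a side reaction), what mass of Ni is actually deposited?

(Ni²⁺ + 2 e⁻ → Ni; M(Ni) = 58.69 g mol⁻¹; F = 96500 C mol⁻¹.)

763 g

Q = I·t = 45.00 × 69840 = 3143000 C.
n(e⁻) = 3143000/96500 = 32.57 mol; theoretically n(Ni) = 32.57/2 = 16.28 mol, m_theo = 955.7 g.
At 79.8 % efficiency, m_actual = 0.798 × 955.7 = 763 g.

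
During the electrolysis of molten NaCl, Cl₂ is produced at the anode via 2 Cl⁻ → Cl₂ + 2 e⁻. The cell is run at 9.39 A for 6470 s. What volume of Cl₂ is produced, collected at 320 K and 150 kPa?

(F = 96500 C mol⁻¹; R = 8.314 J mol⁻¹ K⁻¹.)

5.58 L

Q = I·t = 9.390 A × 6470.0 s = 60750 C.
n(e⁻) = Q/F = 60750 / 96500 = 0.6296 mol.
2 electrons are transferred per Cl₂ molecule, so n(Cl₂) = 0.6296 / 2 = 0.3148 mol.
V = nRT/P = (0.3148 × 8.314 × 320) / (150 × 10³ Pa) = 0.00558 m³ = 5.58 L.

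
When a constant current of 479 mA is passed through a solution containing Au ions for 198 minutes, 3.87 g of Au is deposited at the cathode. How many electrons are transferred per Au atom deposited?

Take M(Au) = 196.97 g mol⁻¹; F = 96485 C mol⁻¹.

Q = I·t = 0.4790 A × 11880 s = 5691 C, so n(e⁻) = 5691/96485 = 0.05898 mol.
n(Au) deposited = 3.87 / 196.97 = 0.01965 mol.
Electrons per atom = n(e⁻)/n(Au) = 0.05898 / 0.01965 = 3.00 ≈ 3, so the ion is Au³⁺.

3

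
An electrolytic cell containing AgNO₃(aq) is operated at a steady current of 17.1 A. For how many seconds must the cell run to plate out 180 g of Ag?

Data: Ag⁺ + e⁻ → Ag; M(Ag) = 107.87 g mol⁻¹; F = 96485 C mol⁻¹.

9420 s

n(Ag) = m/M = 180 / 107.87 = 1.669 mol.
Each Ag atom requires 1 electron, so n(e⁻) = 1 × 1.669 = 1.669 mol.
Q = n(e⁻)·F = 1.669 × 96485 = 161000 C.
t = Q/I = 161000 / 17.10 A = 9415 s.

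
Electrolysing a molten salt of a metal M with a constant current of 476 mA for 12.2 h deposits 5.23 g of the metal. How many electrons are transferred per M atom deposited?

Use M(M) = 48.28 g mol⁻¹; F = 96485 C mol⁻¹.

Q = I·t = 0.4760 A × 43920 s = 20910 C, so n(e⁻) = 20910/96485 = 0.2167 mol.
n(M) deposited = 5.23 / 48.28 = 0.1083 mol.
Electrons per atom = n(e⁻)/n(M) = 0.2167 / 0.1083 = 2.00 ≈ 2, so the ion is M²⁺.

2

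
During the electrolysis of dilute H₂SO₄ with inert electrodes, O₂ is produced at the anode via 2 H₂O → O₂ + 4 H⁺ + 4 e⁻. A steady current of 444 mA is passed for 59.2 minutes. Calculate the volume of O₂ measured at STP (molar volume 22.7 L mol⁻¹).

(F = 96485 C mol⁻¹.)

0.0928 L

Q = I·t = 0.4440 A × 3552.0 s = 1577 C.
n(e⁻) = Q/F = 1577 / 96485 = 0.01635 mol.
4 electrons are transferred per O₂ molecule, so n(O₂) = 0.01635 / 4 = 0.004086 mol.
V = n × V_m = 0.004086 × 22.7 = 0.0928 L.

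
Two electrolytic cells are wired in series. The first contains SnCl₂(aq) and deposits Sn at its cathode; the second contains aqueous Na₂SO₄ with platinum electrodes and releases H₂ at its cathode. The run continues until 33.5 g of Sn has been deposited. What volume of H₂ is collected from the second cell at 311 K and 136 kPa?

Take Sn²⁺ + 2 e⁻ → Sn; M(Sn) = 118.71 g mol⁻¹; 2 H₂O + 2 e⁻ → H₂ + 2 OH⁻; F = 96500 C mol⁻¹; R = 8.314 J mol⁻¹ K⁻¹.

5.37 L

n(Sn) = 33.5 / 118.71 = 0.2822 mol, so n(e⁻) = 2 × 0.2822 = 0.5644 mol.
The cells are in series, so the same 0.5644 mol of electrons passes through the second cell.
2 H₂O + 2 e⁻ → H₂ + 2 OH⁻ — 2 mol e⁻ per mol H₂, so n(H₂) = 0.5644/2 = 0.2822 mol.
V = nRT/P = (0.2822 × 8.314 × 311) / (136 × 10³) = 0.00537 m³ = 5.37 L.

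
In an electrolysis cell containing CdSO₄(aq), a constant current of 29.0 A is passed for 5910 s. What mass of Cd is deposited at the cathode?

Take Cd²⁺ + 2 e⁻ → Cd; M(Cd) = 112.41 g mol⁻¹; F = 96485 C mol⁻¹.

99.8 g

Q = I·t = 29.00 A × 5910.0 s = 171400 C.
n(e⁻) = Q/F = 171400 / 96485 = 1.776 mol.
Cd²⁺ + 2 e⁻ → Cd, so n(Cd) = n(e⁻)/2 = 0.8882 mol.
m = n·M = 0.8882 × 112.41 = 99.8 g.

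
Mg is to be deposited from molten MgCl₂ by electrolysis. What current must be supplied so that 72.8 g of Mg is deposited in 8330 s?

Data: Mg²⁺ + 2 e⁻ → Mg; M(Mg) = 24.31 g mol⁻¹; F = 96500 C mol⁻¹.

69.4 A

n(Mg) = 72.8 / 24.31 = 2.995 mol.
n(e⁻) = 2 × 2.995 = 5.989 mol.
Q = n(e⁻)·F = 5.989 × 96500 = 578000 C.
I = Q/t = 578000 / 8330.0 s = 69.4 A.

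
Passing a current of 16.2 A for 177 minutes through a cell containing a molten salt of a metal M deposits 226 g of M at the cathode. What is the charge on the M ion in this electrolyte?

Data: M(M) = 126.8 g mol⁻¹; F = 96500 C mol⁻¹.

Q = I·t = 16.20 A × 10620 s = 172000 C, so n(e⁻) = 172000/96500 = 1.783 mol.
n(M) deposited = 226 / 126.8 = 1.782 mol.
Electrons per atom = n(e⁻)/n(M) = 1.783 / 1.782 = 1.00 ≈ 1, so the ion is M⁺.

+1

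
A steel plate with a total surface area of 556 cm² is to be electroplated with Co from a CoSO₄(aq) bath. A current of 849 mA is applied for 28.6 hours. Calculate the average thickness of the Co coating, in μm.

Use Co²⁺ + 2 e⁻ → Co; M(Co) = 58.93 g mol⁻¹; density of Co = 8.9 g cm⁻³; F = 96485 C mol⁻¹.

53.9 μm

Q = I·t = 0.8490 × 102960 = 87410 C; n(e⁻) = 0.9060 mol.
n(Co) = n(e⁻)/2 = 0.4530 mol, so m = 0.4530 × 58.93 = 26.69 g.
Volume = m/ρ = 26.69 / 8.9 = 2.999 cm³.
Thickness = V/A = 2.999 / 556 = 0.00539 cm = 53.9 μm.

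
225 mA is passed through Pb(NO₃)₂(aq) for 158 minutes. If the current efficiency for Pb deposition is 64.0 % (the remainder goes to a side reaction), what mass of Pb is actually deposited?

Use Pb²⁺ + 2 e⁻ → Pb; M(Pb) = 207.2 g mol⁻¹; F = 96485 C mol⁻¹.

Q = I·t = 0.2250 × 9480.0 = 2133 C.
n(e⁻) = 2133/96485 = 0.02211 mol; theoretically n(Pb) = 0.02211/2 = 0.01105 mol, m_theo = 2.290 g.
At 64.0 % efficiency, m_actual = 0.640 × 2.290 = 1.47 g.

1.47 g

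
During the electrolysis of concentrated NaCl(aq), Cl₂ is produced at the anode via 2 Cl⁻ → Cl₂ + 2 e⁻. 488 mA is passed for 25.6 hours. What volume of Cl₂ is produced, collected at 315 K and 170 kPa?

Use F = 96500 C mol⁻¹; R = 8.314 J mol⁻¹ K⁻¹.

Q = I·t = 0.4880 A × 92160 s = 44970 C.
n(e⁻) = Q/F = 44970 / 96500 = 0.4661 mol.
2 electrons are transferred per Cl₂ molecule, so n(Cl₂) = 0.4661 / 2 = 0.2330 mol.
V = nRT/P = (0.2330 × 8.314 × 315) / (170 × 10³ Pa) = 0.00359 m³ = 3.59 L.

3.59 L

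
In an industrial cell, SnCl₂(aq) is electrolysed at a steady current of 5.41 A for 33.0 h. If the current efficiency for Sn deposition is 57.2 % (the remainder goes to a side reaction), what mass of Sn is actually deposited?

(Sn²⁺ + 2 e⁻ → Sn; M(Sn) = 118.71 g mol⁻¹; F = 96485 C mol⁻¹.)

226 g

Q = I·t = 5.410 × 118800 = 642700 C.
n(e⁻) = 642700/96485 = 6.661 mol; theoretically n(Sn) = 6.661/2 = 3.331 mol, m_theo = 395.4 g.
At 57.2 % efficiency, m_actual = 0.572 × 395.4 = 226 g.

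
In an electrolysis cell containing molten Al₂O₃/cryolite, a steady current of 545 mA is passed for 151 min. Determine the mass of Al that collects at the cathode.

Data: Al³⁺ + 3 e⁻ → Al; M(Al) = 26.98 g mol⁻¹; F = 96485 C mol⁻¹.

0.460 g

Q = I·t = 0.5450 A × 9060.0 s = 4938 C.
n(e⁻) = Q/F = 4938 / 96485 = 0.05118 mol.
Al³⁺ + 3 e⁻ → Al, so n(Al) = n(e⁻)/3 = 0.01706 mol.
m = n·M = 0.01706 × 26.98 = 0.460 g.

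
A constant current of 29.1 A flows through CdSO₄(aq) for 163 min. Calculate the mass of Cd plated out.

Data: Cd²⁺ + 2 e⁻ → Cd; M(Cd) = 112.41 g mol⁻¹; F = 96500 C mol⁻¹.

166 g

Q = I·t = 29.10 A × 9780.0 s = 284600 C.
n(e⁻) = Q/F = 284600 / 96500 = 2.949 mol.
Cd²⁺ + 2 e⁻ → Cd, so n(Cd) = n(e⁻)/2 = 1.475 mol.
m = n·M = 1.475 × 112.41 = 166 g.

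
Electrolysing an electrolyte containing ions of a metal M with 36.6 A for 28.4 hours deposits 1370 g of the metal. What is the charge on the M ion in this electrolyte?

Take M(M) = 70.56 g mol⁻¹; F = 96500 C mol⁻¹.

Q = I·t = 36.60 A × 102240 s = 3742000 C, so n(e⁻) = 3742000/96500 = 38.78 mol.
n(M) deposited = 1370 / 70.56 = 19.42 mol.
Electrons per atom = n(e⁻)/n(M) = 38.78 / 19.42 = 2.00 ≈ 2, so the ion is M²⁺.

+2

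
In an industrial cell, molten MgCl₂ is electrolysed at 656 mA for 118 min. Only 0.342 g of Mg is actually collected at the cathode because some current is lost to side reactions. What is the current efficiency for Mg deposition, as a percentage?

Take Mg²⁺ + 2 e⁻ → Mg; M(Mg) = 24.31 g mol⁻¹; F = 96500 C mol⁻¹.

Q = I·t = 0.6560 × 7080.0 = 4644 C; n(e⁻) = 4644/96500 = 0.04813 mol.
Theoretical n(Mg) = n(e⁻)/2 = 0.02406 mol, i.e. m_theo = 0.02406 × 24.31 = 0.5850 g.
Efficiency = m_actual / m_theo = 0.342 / 0.5850 = 58.5 %.

58.5 %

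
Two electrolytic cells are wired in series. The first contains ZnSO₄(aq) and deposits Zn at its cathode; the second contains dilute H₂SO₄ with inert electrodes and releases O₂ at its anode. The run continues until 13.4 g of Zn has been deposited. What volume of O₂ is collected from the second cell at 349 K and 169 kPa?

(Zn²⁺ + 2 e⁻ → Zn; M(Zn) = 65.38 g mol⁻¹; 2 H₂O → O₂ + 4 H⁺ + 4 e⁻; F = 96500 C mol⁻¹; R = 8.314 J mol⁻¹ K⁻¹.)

n(Zn) = 13.4 / 65.38 = 0.2050 mol, so n(e⁻) = 2 × 0.2050 = 0.4099 mol.
The cells are in series, so the same 0.4099 mol of electrons passes through the second cell.
2 H₂O → O₂ + 4 H⁺ + 4 e⁻ — 4 mol e⁻ per mol O₂, so n(O₂) = 0.4099/4 = 0.1025 mol.
V = nRT/P = (0.1025 × 8.314 × 349) / (169 × 10³) = 0.00176 m³ = 1.76 L.

1.76 L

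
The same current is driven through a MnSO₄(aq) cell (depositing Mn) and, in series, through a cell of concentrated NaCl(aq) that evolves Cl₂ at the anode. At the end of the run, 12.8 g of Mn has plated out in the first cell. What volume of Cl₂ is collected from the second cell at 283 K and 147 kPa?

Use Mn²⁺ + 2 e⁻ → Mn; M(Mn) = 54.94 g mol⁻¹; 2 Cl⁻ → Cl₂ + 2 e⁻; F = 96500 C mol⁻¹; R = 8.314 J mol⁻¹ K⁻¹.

3.73 L

n(Mn) = 12.8 / 54.94 = 0.2330 mol, so n(e⁻) = 2 × 0.2330 = 0.4660 mol.
The cells are in series, so the same 0.4660 mol of electrons passes through the second cell.
2 Cl⁻ → Cl₂ + 2 e⁻ — 2 mol e⁻ per mol Cl₂, so n(Cl₂) = 0.4660/2 = 0.2330 mol.
V = nRT/P = (0.2330 × 8.314 × 283) / (147 × 10³) = 0.00373 m³ = 3.73 L.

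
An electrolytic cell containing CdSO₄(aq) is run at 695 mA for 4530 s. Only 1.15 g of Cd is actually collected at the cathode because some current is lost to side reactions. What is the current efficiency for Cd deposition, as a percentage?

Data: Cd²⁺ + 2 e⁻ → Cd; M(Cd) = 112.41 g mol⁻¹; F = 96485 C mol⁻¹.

62.7 %

Q = I·t = 0.6950 × 4530.0 = 3148 C; n(e⁻) = 3148/96485 = 0.03263 mol.
Theoretical n(Cd) = n(e⁻)/2 = 0.01632 mol, i.e. m_theo = 0.01632 × 112.41 = 1.834 g.
Efficiency = m_actual / m_theo = 1.15 / 1.834 = 62.7 %.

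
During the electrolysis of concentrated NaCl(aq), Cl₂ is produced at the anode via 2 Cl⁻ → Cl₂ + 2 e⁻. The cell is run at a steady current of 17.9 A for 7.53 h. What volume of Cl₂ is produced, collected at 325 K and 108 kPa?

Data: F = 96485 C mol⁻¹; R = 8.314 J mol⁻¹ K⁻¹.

62.9 L

Q = I·t = 17.90 A × 27108 s = 485200 C.
n(e⁻) = Q/F = 485200 / 96485 = 5.029 mol.
2 electrons are transferred per Cl₂ molecule, so n(Cl₂) = 5.029 / 2 = 2.515 mol.
V = nRT/P = (2.515 × 8.314 × 325) / (108 × 10³ Pa) = 0.0629 m³ = 62.9 L.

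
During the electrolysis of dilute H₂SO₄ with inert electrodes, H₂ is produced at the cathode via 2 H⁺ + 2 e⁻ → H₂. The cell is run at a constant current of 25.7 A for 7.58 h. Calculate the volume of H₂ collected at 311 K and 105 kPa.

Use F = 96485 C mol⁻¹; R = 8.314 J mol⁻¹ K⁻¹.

89.5 L

Q = I·t = 25.70 A × 27288 s = 701300 C.
n(e⁻) = Q/F = 701300 / 96485 = 7.269 mol.
2 electrons are transferred per H₂ molecule, so n(H₂) = 7.269 / 2 = 3.634 mol.
V = nRT/P = (3.634 × 8.314 × 311) / (105 × 10³ Pa) = 0.0895 m³ = 89.5 L.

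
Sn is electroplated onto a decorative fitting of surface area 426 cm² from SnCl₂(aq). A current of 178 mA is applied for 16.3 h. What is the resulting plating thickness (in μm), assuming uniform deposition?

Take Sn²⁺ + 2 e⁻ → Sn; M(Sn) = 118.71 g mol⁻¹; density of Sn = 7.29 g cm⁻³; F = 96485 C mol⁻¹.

Q = I·t = 0.1780 × 58680 = 10450 C; n(e⁻) = 0.1083 mol.
n(Sn) = n(e⁻)/2 = 0.05413 mol, so m = 0.05413 × 118.71 = 6.426 g.
Volume = m/ρ = 6.426 / 7.29 = 0.8814 cm³.
Thickness = V/A = 0.8814 / 426 = 0.00207 cm = 20.7 μm.

20.7 μm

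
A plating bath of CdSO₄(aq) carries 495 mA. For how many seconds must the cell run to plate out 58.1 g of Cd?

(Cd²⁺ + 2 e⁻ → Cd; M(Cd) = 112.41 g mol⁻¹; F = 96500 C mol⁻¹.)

2.02 × 10⁵ s

n(Cd) = m/M = 58.1 / 112.41 = 0.5169 mol.
Each Cd atom requires 2 electrons, so n(e⁻) = 2 × 0.5169 = 1.034 mol.
Q = n(e⁻)·F = 1.034 × 96500 = 99750 C.
t = Q/I = 99750 / 0.4950 A = 201500 s.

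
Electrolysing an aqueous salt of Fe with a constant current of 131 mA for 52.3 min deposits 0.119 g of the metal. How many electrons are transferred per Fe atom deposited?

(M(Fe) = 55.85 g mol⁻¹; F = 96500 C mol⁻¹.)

Q = I·t = 0.1310 A × 3138.0 s = 411.1 C, so n(e⁻) = 411.1/96500 = 0.004260 mol.
n(Fe) deposited = 0.119 / 55.85 = 0.002131 mol.
Electrons per atom = n(e⁻)/n(Fe) = 0.004260 / 0.002131 = 2.00 ≈ 2, so the ion is Fe²⁺.

2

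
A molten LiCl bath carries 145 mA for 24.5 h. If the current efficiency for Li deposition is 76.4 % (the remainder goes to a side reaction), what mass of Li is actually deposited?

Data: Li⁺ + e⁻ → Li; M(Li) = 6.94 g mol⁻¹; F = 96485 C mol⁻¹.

Q = I·t = 0.1450 × 88200 = 12790 C.
n(e⁻) = 12790/96485 = 0.1325 mol; theoretically n(Li) = 0.1325/1 = 0.1325 mol, m_theo = 0.9199 g.
At 76.4 % efficiency, m_actual = 0.764 × 0.9199 = 0.703 g.

0.703 g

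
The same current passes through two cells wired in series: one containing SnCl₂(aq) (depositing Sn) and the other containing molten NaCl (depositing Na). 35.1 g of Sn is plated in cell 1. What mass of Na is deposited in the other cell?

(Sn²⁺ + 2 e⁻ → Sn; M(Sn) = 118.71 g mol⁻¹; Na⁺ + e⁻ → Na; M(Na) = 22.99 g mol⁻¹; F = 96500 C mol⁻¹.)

13.6 g

n(Sn) = 35.1 / 118.71 = 0.2957 mol.
Since Sn²⁺ + 2 e⁻ → Sn, n(e⁻) passed = 2 × 0.2957 = 0.5914 mol.
Cells in series carry the same charge, so the same 0.5914 mol of electrons passes through cell 2.
Na⁺ + e⁻ → Na, so n(Na) = 0.5914 / 1 = 0.5914 mol.
m(Na) = 0.5914 × 22.99 = 13.6 g.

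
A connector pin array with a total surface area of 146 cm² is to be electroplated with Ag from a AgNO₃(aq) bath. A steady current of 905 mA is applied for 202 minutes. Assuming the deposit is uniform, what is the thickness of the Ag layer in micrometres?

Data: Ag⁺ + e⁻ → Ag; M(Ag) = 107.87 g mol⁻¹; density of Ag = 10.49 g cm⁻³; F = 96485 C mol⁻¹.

Q = I·t = 0.9050 × 12120 = 10970 C; n(e⁻) = 0.1137 mol.
n(Ag) = n(e⁻)/1 = 0.1137 mol, so m = 0.1137 × 107.87 = 12.26 g.
Volume = m/ρ = 12.26 / 10.49 = 1.169 cm³.
Thickness = V/A = 1.169 / 146 = 0.00801 cm = 80.1 μm.

80.1 μm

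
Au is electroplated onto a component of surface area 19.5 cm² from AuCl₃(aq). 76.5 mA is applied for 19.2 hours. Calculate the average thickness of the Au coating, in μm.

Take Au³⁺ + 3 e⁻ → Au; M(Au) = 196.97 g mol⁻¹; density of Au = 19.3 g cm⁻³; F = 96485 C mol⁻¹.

95.6 μm

Q = I·t = 0.07650 × 69120 = 5288 C; n(e⁻) = 0.05480 mol.
n(Au) = n(e⁻)/3 = 0.01827 mol, so m = 0.01827 × 196.97 = 3.598 g.
Volume = m/ρ = 3.598 / 19.3 = 0.1864 cm³.
Thickness = V/A = 0.1864 / 19.5 = 0.00956 cm = 95.6 μm.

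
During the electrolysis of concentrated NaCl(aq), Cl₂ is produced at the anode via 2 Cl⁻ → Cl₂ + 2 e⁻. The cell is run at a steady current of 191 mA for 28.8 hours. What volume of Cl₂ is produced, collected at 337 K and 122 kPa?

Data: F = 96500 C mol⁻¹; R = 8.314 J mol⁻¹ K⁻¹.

Q = I·t = 0.1910 A × 103680 s = 19800 C.
n(e⁻) = Q/F = 19800 / 96500 = 0.2052 mol.
2 electrons are transferred per Cl₂ molecule, so n(Cl₂) = 0.2052 / 2 = 0.1026 mol.
V = nRT/P = (0.1026 × 8.314 × 337) / (122 × 10³ Pa) = 0.00236 m³ = 2.36 L.

2.36 L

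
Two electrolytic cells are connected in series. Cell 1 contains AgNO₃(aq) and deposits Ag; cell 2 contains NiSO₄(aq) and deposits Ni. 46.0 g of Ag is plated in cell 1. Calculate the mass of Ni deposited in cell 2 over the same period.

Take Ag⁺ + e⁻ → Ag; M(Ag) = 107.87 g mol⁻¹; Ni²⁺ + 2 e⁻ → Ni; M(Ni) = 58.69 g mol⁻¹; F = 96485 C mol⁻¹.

12.5 g

n(Ag) = 46.0 / 107.87 = 0.4264 mol.
Since Ag⁺ + e⁻ → Ag, n(e⁻) passed = 1 × 0.4264 = 0.4264 mol.
Cells in series carry the same charge, so the same 0.4264 mol of electrons passes through cell 2.
Ni²⁺ + 2 e⁻ → Ni, so n(Ni) = 0.4264 / 2 = 0.2132 mol.
m(Ni) = 0.2132 × 58.69 = 12.5 g.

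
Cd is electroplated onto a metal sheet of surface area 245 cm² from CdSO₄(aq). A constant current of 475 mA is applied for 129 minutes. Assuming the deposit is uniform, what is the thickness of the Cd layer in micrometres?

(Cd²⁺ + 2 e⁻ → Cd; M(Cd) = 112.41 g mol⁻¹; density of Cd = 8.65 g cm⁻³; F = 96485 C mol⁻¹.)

10.1 μm

Q = I·t = 0.4750 × 7740.0 = 3676 C; n(e⁻) = 0.03810 mol.
n(Cd) = n(e⁻)/2 = 0.01905 mol, so m = 0.01905 × 112.41 = 2.142 g.
Volume = m/ρ = 2.142 / 8.65 = 0.2476 cm³.
Thickness = V/A = 0.2476 / 245 = 0.00101 cm = 10.1 μm.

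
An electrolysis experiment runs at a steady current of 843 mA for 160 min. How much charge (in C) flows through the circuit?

Q = I·t = 0.8430 A × 9600.0 s = 8090 C.

8090 C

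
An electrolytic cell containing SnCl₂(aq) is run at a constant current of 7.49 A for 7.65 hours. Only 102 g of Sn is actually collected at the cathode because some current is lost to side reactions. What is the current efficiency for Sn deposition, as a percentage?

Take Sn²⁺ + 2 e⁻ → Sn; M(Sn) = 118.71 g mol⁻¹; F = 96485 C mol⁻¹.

Q = I·t = 7.490 × 27540 = 206300 C; n(e⁻) = 206300/96485 = 2.138 mol.
Theoretical n(Sn) = n(e⁻)/2 = 1.069 mol, i.e. m_theo = 1.069 × 118.71 = 126.9 g.
Efficiency = m_actual / m_theo = 102 / 126.9 = 80.4 %.

80.4 %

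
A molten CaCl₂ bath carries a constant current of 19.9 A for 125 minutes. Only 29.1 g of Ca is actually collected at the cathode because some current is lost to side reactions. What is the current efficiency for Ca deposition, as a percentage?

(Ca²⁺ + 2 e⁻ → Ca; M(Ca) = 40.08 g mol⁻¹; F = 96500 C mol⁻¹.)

93.9 %

Q = I·t = 19.90 × 7500.0 = 149200 C; n(e⁻) = 149200/96500 = 1.547 mol.
Theoretical n(Ca) = n(e⁻)/2 = 0.7733 mol, i.e. m_theo = 0.7733 × 40.08 = 30.99 g.
Efficiency = m_actual / m_theo = 29.1 / 30.99 = 93.9 %.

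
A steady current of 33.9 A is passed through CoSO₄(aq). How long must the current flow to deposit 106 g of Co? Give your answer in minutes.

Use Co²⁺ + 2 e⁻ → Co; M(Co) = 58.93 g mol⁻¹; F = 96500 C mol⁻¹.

171 min

n(Co) = m/M = 106 / 58.93 = 1.799 mol.
Each Co atom requires 2 electrons, so n(e⁻) = 2 × 1.799 = 3.597 mol.
Q = n(e⁻)·F = 3.597 × 96500 = 347200 C.
t = Q/I = 347200 / 33.90 A = 10240 s = 171 min.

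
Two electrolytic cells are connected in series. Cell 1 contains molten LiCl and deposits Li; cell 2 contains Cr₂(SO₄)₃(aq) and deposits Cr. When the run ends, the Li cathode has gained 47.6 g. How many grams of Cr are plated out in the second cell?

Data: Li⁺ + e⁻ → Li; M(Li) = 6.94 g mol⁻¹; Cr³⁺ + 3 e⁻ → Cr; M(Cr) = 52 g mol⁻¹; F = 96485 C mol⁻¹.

119 g

n(Li) = 47.6 / 6.94 = 6.859 mol.
Since Li⁺ + e⁻ → Li, n(e⁻) passed = 1 × 6.859 = 6.859 mol.
Cells in series carry the same charge, so the same 6.859 mol of electrons passes through cell 2.
Cr³⁺ + 3 e⁻ → Cr, so n(Cr) = 6.859 / 3 = 2.286 mol.
m(Cr) = 2.286 × 52 = 119 g.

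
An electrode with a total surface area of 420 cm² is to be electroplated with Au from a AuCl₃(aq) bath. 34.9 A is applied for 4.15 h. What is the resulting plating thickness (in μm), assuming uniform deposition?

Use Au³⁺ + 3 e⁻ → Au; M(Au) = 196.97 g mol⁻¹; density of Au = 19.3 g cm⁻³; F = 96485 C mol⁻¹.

438 μm

Q = I·t = 34.90 × 14940 = 521400 C; n(e⁻) = 5.404 mol.
n(Au) = n(e⁻)/3 = 1.801 mol, so m = 1.801 × 196.97 = 354.8 g.
Volume = m/ρ = 354.8 / 19.3 = 18.38 cm³.
Thickness = V/A = 18.38 / 420 = 0.0438 cm = 438 μm.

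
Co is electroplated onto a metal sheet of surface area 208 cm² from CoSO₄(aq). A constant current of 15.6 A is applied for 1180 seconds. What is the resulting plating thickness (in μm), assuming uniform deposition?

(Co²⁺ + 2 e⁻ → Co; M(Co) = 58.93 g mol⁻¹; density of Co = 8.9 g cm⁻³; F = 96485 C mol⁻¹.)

Q = I·t = 15.60 × 1180.0 = 18410 C; n(e⁻) = 0.1908 mol.
n(Co) = n(e⁻)/2 = 0.09539 mol, so m = 0.09539 × 58.93 = 5.622 g.
Volume = m/ρ = 5.622 / 8.9 = 0.6316 cm³.
Thickness = V/A = 0.6316 / 208 = 0.00304 cm = 30.4 μm.

30.4 μm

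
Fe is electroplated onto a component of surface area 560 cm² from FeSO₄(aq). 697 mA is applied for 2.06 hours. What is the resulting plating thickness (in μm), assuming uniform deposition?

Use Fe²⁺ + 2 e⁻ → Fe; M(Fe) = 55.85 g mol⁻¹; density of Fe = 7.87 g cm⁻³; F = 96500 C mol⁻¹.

3.39 μm

Q = I·t = 0.6970 × 7416.0 = 5169 C; n(e⁻) = 0.05356 mol.
n(Fe) = n(e⁻)/2 = 0.02678 mol, so m = 0.02678 × 55.85 = 1.496 g.
Volume = m/ρ = 1.496 / 7.87 = 0.1901 cm³.
Thickness = V/A = 0.1901 / 560 = 3.39 × 10⁻⁴ cm = 3.39 μm.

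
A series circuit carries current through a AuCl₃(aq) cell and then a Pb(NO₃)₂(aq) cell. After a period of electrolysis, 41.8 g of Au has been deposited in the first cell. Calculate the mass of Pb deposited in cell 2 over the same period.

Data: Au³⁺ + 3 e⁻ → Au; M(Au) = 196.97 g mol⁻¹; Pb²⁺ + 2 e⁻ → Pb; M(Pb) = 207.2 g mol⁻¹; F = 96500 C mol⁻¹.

n(Au) = 41.8 / 196.97 = 0.2122 mol.
Since Au³⁺ + 3 e⁻ → Au, n(e⁻) passed = 3 × 0.2122 = 0.6366 mol.
Cells in series carry the same charge, so the same 0.6366 mol of electrons passes through cell 2.
Pb²⁺ + 2 e⁻ → Pb, so n(Pb) = 0.6366 / 2 = 0.3183 mol.
m(Pb) = 0.3183 × 207.2 = 66.0 g.

66.0 g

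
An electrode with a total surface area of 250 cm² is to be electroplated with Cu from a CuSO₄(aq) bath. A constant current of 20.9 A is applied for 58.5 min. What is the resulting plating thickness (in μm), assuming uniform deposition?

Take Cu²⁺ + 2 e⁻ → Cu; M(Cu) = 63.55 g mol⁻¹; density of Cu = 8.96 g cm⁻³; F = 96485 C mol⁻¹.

108 μm

Q = I·t = 20.90 × 3510.0 = 73360 C; n(e⁻) = 0.7603 mol.
n(Cu) = n(e⁻)/2 = 0.3802 mol, so m = 0.3802 × 63.55 = 24.16 g.
Volume = m/ρ = 24.16 / 8.96 = 2.696 cm³.
Thickness = V/A = 2.696 / 250 = 0.0108 cm = 108 μm.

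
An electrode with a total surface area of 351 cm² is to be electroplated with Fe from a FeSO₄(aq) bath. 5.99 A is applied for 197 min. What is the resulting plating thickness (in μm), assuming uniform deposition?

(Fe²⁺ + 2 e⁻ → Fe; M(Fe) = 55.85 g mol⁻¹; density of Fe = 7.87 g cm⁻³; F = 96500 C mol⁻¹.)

Q = I·t = 5.990 × 11820 = 70800 C; n(e⁻) = 0.7337 mol.
n(Fe) = n(e⁻)/2 = 0.3668 mol, so m = 0.3668 × 55.85 = 20.49 g.
Volume = m/ρ = 20.49 / 7.87 = 2.603 cm³.
Thickness = V/A = 2.603 / 351 = 0.00742 cm = 74.2 μm.

74.2 μm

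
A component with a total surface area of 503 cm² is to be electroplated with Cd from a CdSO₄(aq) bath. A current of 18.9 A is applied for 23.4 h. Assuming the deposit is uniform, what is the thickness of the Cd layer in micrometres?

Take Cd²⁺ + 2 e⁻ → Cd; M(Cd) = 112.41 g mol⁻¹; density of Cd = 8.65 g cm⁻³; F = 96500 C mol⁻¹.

2130 μm

Q = I·t = 18.90 × 84240 = 1592000 C; n(e⁻) = 16.50 mol.
n(Cd) = n(e⁻)/2 = 8.249 mol, so m = 8.249 × 112.41 = 927.3 g.
Volume = m/ρ = 927.3 / 8.65 = 107.2 cm³.
Thickness = V/A = 107.2 / 503 = 0.213 cm = 2130 μm.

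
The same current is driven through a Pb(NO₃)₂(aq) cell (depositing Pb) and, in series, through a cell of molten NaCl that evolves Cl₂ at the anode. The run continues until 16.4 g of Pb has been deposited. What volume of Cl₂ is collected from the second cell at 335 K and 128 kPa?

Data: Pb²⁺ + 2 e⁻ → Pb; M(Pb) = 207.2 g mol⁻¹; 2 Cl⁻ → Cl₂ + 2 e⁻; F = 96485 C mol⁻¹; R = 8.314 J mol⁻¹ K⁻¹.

1.72 L

n(Pb) = 16.4 / 207.2 = 0.07915 mol, so n(e⁻) = 2 × 0.07915 = 0.1583 mol.
The cells are in series, so the same 0.1583 mol of electrons passes through the second cell.
2 Cl⁻ → Cl₂ + 2 e⁻ — 2 mol e⁻ per mol Cl₂, so n(Cl₂) = 0.1583/2 = 0.07915 mol.
V = nRT/P = (0.07915 × 8.314 × 335) / (128 × 10³) = 0.00172 m³ = 1.72 L.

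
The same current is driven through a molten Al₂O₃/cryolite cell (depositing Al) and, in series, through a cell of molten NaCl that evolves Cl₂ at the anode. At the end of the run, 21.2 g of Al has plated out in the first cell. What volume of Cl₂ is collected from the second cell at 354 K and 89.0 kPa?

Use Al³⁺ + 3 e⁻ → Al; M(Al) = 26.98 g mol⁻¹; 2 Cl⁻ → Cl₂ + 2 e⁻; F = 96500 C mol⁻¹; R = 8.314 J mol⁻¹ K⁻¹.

39.0 L

n(Al) = 21.2 / 26.98 = 0.7858 mol, so n(e⁻) = 3 × 0.7858 = 2.357 mol.
The cells are in series, so the same 2.357 mol of electrons passes through the second cell.
2 Cl⁻ → Cl₂ + 2 e⁻ — 2 mol e⁻ per mol Cl₂, so n(Cl₂) = 2.357/2 = 1.179 mol.
V = nRT/P = (1.179 × 8.314 × 354) / (89.0 × 10³) = 0.0390 m³ = 39.0 L.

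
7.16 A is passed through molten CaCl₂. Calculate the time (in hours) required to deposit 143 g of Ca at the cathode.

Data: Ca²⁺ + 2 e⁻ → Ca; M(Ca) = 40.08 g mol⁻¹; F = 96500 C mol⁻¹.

26.7 h

n(Ca) = m/M = 143 / 40.08 = 3.568 mol.
Each Ca atom requires 2 electrons, so n(e⁻) = 2 × 3.568 = 7.136 mol.
Q = n(e⁻)·F = 7.136 × 96500 = 688600 C.
t = Q/I = 688600 / 7.160 A = 96170 s = 26.7 h.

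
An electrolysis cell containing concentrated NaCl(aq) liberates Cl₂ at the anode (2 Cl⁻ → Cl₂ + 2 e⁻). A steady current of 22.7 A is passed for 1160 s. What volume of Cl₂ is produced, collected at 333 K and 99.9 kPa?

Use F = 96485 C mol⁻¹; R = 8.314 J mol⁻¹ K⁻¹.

3.78 L

Q = I·t = 22.70 A × 1160.0 s = 26330 C.
n(e⁻) = Q/F = 26330 / 96485 = 0.2729 mol.
2 electrons are transferred per Cl₂ molecule, so n(Cl₂) = 0.2729 / 2 = 0.1365 mol.
V = nRT/P = (0.1365 × 8.314 × 333) / (99.9 × 10³ Pa) = 0.00378 m³ = 3.78 L.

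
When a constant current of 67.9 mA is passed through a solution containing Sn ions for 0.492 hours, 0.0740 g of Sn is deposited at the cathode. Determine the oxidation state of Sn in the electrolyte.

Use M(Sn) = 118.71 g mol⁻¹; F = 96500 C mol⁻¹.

Q = I·t = 0.06790 A × 1771.2 s = 120.3 C, so n(e⁻) = 120.3/96500 = 0.001246 mol.
n(Sn) deposited = 0.0740 / 118.71 = 0.0006234 mol.
Electrons per atom = n(e⁻)/n(Sn) = 0.001246 / 0.0006234 = 2.00 ≈ 2, so the ion is Sn²⁺.

+2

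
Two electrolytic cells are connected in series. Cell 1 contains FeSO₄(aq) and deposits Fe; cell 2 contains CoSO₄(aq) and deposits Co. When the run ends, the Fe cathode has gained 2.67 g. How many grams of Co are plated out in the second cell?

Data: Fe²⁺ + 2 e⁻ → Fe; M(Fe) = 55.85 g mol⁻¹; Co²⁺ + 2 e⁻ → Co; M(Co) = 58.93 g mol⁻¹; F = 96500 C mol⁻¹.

n(Fe) = 2.67 / 55.85 = 0.04781 mol.
Since Fe²⁺ + 2 e⁻ → Fe, n(e⁻) passed = 2 × 0.04781 = 0.09561 mol.
Cells in series carry the same charge, so the same 0.09561 mol of electrons passes through cell 2.
Co²⁺ + 2 e⁻ → Co, so n(Co) = 0.09561 / 2 = 0.04781 mol.
m(Co) = 0.04781 × 58.93 = 2.82 g.

2.82 g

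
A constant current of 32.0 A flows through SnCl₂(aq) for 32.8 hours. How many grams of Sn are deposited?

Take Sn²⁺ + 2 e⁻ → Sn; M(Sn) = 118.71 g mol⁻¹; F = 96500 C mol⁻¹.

2320 g

Q = I·t = 32.00 A × 118080 s = 3779000 C.
n(e⁻) = Q/F = 3779000 / 96500 = 39.16 mol.
Sn²⁺ + 2 e⁻ → Sn, so n(Sn) = n(e⁻)/2 = 19.58 mol.
m = n·M = 19.58 × 118.71 = 2320 g.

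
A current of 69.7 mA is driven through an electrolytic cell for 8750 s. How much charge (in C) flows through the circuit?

Q = I·t = 0.06970 A × 8750.0 s = 610 C.

610 C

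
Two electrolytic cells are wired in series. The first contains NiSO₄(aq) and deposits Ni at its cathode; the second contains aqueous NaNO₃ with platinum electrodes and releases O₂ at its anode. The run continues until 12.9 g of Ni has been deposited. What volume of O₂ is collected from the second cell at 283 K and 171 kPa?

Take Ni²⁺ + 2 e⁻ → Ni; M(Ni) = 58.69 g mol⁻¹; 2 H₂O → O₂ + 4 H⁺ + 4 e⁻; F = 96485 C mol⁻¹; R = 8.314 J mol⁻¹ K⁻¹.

n(Ni) = 12.9 / 58.69 = 0.2198 mol, so n(e⁻) = 2 × 0.2198 = 0.4396 mol.
The cells are in series, so the same 0.4396 mol of electrons passes through the second cell.
2 H₂O → O₂ + 4 H⁺ + 4 e⁻ — 4 mol e⁻ per mol O₂, so n(O₂) = 0.4396/4 = 0.1099 mol.
V = nRT/P = (0.1099 × 8.314 × 283) / (171 × 10³) = 0.00151 m³ = 1.51 L.

1.51 L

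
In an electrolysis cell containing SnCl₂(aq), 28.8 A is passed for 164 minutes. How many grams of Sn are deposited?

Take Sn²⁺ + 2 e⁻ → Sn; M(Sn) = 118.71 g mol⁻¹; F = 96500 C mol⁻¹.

Q = I·t = 28.80 A × 9840.0 s = 283400 C.
n(e⁻) = Q/F = 283400 / 96500 = 2.937 mol.
Sn²⁺ + 2 e⁻ → Sn, so n(Sn) = n(e⁻)/2 = 1.468 mol.
m = n·M = 1.468 × 118.71 = 174 g.

174 g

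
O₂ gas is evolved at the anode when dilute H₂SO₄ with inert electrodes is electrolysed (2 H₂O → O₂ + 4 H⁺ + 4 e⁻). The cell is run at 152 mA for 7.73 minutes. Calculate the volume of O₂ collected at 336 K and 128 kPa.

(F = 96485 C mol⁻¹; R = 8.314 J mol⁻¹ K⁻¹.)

0.00399 L

Q = I·t = 0.1520 A × 463.80 s = 70.50 C.
n(e⁻) = Q/F = 70.50 / 96485 = 0.0007307 mol.
4 electrons are transferred per O₂ molecule, so n(O₂) = 0.0007307 / 4 = 0.0001827 mol.
V = nRT/P = (0.0001827 × 8.314 × 336) / (128 × 10³ Pa) = 3.99 × 10⁻⁶ m³ = 0.00399 L.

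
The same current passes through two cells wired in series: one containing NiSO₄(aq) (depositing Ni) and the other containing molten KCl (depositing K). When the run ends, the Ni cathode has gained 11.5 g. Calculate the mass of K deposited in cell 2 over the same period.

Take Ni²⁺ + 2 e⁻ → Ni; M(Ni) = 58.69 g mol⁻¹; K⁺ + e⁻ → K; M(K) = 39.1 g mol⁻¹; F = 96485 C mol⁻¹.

15.3 g

n(Ni) = 11.5 / 58.69 = 0.1959 mol.
Since Ni²⁺ + 2 e⁻ → Ni, n(e⁻) passed = 2 × 0.1959 = 0.3919 mol.
Cells in series carry the same charge, so the same 0.3919 mol of electrons passes through cell 2.
K⁺ + e⁻ → K, so n(K) = 0.3919 / 1 = 0.3919 mol.
m(K) = 0.3919 × 39.1 = 15.3 g.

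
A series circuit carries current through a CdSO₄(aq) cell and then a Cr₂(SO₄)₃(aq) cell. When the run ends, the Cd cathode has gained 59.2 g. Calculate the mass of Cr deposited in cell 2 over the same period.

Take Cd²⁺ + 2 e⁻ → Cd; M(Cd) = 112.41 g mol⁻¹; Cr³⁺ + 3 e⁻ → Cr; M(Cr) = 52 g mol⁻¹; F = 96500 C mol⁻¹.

18.3 g

n(Cd) = 59.2 / 112.41 = 0.5266 mol.
Since Cd²⁺ + 2 e⁻ → Cd, n(e⁻) passed = 2 × 0.5266 = 1.053 mol.
Cells in series carry the same charge, so the same 1.053 mol of electrons passes through cell 2.
Cr³⁺ + 3 e⁻ → Cr, so n(Cr) = 1.053 / 3 = 0.3511 mol.
m(Cr) = 0.3511 × 52 = 18.3 g.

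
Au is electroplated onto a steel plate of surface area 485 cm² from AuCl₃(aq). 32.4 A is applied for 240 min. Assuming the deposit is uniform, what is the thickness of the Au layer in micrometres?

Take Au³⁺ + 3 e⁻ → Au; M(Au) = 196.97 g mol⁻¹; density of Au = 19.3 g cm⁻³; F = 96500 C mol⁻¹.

Q = I·t = 32.40 × 14400 = 466600 C; n(e⁻) = 4.835 mol.
n(Au) = n(e⁻)/3 = 1.612 mol, so m = 1.612 × 196.97 = 317.4 g.
Volume = m/ρ = 317.4 / 19.3 = 16.45 cm³.
Thickness = V/A = 16.45 / 485 = 0.0339 cm = 339 μm.

339 μm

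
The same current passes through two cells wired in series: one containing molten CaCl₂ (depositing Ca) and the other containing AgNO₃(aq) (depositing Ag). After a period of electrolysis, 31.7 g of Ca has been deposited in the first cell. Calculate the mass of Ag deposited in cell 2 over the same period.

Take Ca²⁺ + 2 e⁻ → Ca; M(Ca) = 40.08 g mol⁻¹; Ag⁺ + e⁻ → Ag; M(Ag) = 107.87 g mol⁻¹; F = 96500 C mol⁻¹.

171 g

n(Ca) = 31.7 / 40.08 = 0.7909 mol.
Since Ca²⁺ + 2 e⁻ → Ca, n(e⁻) passed = 2 × 0.7909 = 1.582 mol.
Cells in series carry the same charge, so the same 1.582 mol of electrons passes through cell 2.
Ag⁺ + e⁻ → Ag, so n(Ag) = 1.582 / 1 = 1.582 mol.
m(Ag) = 1.582 × 107.87 = 171 g.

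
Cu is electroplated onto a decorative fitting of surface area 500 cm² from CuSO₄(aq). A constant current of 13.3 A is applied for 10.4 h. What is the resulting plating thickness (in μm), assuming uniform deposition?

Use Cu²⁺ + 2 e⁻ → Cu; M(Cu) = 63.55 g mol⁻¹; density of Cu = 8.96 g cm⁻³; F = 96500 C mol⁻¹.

Q = I·t = 13.30 × 37440 = 498000 C; n(e⁻) = 5.160 mol.
n(Cu) = n(e⁻)/2 = 2.580 mol, so m = 2.580 × 63.55 = 164.0 g.
Volume = m/ρ = 164.0 / 8.96 = 18.30 cm³.
Thickness = V/A = 18.30 / 500 = 0.0366 cm = 366 μm.

366 μm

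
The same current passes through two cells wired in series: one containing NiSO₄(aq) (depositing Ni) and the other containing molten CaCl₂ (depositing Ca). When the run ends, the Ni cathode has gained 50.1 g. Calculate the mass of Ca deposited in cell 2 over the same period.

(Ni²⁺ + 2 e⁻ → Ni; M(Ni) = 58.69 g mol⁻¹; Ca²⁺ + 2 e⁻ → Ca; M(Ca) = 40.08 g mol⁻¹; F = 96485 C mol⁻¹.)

34.2 g

n(Ni) = 50.1 / 58.69 = 0.8536 mol.
Since Ni²⁺ + 2 e⁻ → Ni, n(e⁻) passed = 2 × 0.8536 = 1.707 mol.
Cells in series carry the same charge, so the same 1.707 mol of electrons passes through cell 2.
Ca²⁺ + 2 e⁻ → Ca, so n(Ca) = 1.707 / 2 = 0.8536 mol.
m(Ca) = 0.8536 × 40.08 = 34.2 g.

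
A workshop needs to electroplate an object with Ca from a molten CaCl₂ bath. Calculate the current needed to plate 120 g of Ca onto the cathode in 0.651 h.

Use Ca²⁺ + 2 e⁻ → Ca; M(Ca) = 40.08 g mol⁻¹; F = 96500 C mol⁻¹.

n(Ca) = 120 / 40.08 = 2.994 mol.
n(e⁻) = 2 × 2.994 = 5.988 mol.
Q = n(e⁻)·F = 5.988 × 96500 = 577800 C.
I = Q/t = 577800 / 2343.6 s = 247 A.

247 A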